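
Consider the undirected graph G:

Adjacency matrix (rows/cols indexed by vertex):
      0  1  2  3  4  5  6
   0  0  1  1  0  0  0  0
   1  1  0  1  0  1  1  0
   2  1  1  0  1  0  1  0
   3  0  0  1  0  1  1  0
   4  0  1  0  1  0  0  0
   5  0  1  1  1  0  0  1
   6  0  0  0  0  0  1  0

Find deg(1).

Vertex 1 has neighbors [0, 2, 4, 5], so deg(1) = 4.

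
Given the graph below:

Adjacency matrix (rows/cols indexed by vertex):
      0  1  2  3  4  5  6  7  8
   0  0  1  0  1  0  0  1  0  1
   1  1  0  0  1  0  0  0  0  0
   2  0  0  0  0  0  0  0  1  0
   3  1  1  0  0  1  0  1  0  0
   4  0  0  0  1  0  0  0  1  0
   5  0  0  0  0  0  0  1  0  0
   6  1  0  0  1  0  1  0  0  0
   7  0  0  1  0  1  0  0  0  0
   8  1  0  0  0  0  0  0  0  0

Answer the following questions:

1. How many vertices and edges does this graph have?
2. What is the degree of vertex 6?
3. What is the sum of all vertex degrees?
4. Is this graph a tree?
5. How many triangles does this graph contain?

Count: 9 vertices, 10 edges.
Vertex 6 has neighbors [0, 3, 5], degree = 3.
Handshaking lemma: 2 * 10 = 20.
A tree on 9 vertices has 8 edges. This graph has 10 edges (2 extra). Not a tree.
Number of triangles = 2.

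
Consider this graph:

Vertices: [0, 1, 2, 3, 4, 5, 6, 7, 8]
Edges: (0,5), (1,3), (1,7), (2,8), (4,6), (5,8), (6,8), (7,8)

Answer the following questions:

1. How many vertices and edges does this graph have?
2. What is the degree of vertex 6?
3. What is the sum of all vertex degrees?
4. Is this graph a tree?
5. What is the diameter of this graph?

Count: 9 vertices, 8 edges.
Vertex 6 has neighbors [4, 8], degree = 2.
Handshaking lemma: 2 * 8 = 16.
A graph is a tree iff it is connected and has exactly n-1 edges. This graph is connected (all 9 vertices in one component) and has 9-1 = 8 edges. It is a tree.
Diameter (longest shortest path) = 5.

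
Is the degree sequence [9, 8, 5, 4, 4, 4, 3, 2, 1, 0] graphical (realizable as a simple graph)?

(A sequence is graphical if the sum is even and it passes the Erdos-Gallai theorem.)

Sum of degrees = 40. Sum is even but fails Erdos-Gallai. The sequence is NOT graphical.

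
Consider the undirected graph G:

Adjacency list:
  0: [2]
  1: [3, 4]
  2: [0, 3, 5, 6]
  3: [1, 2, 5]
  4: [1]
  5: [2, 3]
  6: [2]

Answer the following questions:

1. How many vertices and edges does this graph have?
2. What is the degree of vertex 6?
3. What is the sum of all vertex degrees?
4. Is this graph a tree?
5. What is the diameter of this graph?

Count: 7 vertices, 7 edges.
Vertex 6 has neighbors [2], degree = 1.
Handshaking lemma: 2 * 7 = 14.
A tree on 7 vertices has 6 edges. This graph has 7 edges (1 extra). Not a tree.
Diameter (longest shortest path) = 4.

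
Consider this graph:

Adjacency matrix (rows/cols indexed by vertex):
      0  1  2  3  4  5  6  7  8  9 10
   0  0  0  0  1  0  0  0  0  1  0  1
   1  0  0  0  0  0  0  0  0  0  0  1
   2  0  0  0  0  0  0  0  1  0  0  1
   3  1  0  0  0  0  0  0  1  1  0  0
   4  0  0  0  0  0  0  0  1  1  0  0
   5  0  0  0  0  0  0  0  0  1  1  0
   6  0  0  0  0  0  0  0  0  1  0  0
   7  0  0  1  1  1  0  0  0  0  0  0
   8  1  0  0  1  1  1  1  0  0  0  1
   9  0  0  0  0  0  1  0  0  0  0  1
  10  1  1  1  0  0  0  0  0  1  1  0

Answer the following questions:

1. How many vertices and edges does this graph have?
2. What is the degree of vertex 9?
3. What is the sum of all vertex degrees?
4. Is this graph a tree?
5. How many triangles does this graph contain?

Count: 11 vertices, 15 edges.
Vertex 9 has neighbors [5, 10], degree = 2.
Handshaking lemma: 2 * 15 = 30.
A tree on 11 vertices has 10 edges. This graph has 15 edges (5 extra). Not a tree.
Number of triangles = 2.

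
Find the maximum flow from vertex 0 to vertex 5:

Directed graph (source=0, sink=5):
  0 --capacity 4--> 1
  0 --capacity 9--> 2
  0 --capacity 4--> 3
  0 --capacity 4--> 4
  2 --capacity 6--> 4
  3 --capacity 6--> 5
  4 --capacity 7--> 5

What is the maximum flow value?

Computing max flow:
  Flow on (0->2): 6/9
  Flow on (0->3): 4/4
  Flow on (0->4): 1/4
  Flow on (2->4): 6/6
  Flow on (3->5): 4/6
  Flow on (4->5): 7/7
Maximum flow = 11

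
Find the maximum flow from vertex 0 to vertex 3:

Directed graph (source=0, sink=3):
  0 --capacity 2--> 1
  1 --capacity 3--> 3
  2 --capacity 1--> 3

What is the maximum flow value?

Computing max flow:
  Flow on (0->1): 2/2
  Flow on (1->3): 2/3
Maximum flow = 2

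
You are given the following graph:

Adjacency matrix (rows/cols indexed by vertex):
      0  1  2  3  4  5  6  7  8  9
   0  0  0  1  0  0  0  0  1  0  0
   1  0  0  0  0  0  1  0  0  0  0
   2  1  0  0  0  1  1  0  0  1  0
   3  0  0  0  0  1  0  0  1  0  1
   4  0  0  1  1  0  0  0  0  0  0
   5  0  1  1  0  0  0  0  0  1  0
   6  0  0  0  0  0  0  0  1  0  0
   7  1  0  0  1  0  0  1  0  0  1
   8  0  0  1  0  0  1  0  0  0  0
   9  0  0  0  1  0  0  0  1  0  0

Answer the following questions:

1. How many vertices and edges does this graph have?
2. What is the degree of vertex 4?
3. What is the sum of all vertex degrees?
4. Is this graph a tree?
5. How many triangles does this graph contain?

Count: 10 vertices, 12 edges.
Vertex 4 has neighbors [2, 3], degree = 2.
Handshaking lemma: 2 * 12 = 24.
A tree on 10 vertices has 9 edges. This graph has 12 edges (3 extra). Not a tree.
Number of triangles = 2.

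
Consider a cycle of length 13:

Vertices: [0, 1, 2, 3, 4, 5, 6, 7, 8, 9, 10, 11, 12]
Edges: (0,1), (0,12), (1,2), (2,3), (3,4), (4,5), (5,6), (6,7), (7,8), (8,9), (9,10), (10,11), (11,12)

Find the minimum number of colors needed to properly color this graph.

This is an odd cycle (C_13). Odd cycles are not bipartite (any 2-coloring forces two adjacent vertices to match), and 3 colors suffice.
Chromatic number = 3.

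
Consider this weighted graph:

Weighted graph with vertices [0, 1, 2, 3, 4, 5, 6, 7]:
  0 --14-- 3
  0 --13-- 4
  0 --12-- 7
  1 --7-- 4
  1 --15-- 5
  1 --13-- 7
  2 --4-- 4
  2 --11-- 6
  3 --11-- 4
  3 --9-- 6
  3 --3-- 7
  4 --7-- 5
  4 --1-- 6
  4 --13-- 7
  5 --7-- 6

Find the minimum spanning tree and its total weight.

Applying Kruskal's algorithm (sort edges by weight, add if no cycle):
  Add (4,6) w=1
  Add (3,7) w=3
  Add (2,4) w=4
  Add (1,4) w=7
  Add (4,5) w=7
  Skip (5,6) w=7 (creates cycle)
  Add (3,6) w=9
  Skip (2,6) w=11 (creates cycle)
  Skip (3,4) w=11 (creates cycle)
  Add (0,7) w=12
  Skip (0,4) w=13 (creates cycle)
  Skip (1,7) w=13 (creates cycle)
  Skip (4,7) w=13 (creates cycle)
  Skip (0,3) w=14 (creates cycle)
  Skip (1,5) w=15 (creates cycle)
MST weight = 43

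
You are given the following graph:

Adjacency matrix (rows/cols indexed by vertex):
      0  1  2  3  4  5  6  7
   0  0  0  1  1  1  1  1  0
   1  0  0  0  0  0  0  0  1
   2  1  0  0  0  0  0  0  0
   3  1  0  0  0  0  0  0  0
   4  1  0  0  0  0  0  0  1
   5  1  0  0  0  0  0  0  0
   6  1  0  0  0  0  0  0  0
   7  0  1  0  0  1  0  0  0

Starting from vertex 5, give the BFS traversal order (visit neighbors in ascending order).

BFS from vertex 5 (neighbors processed in ascending order):
Visit order: 5, 0, 2, 3, 4, 6, 7, 1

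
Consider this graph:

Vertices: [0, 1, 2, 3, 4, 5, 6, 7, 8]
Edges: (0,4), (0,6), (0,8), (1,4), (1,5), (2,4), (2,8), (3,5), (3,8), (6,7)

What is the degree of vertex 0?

Vertex 0 has neighbors [4, 6, 8], so deg(0) = 3.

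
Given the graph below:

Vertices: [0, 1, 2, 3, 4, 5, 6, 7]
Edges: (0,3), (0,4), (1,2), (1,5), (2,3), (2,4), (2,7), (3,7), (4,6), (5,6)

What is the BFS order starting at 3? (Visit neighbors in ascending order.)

BFS from vertex 3 (neighbors processed in ascending order):
Visit order: 3, 0, 2, 7, 4, 1, 6, 5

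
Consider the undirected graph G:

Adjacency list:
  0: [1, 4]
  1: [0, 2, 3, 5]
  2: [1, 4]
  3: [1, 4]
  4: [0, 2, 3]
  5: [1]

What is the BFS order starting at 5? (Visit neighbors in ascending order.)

BFS from vertex 5 (neighbors processed in ascending order):
Visit order: 5, 1, 0, 2, 3, 4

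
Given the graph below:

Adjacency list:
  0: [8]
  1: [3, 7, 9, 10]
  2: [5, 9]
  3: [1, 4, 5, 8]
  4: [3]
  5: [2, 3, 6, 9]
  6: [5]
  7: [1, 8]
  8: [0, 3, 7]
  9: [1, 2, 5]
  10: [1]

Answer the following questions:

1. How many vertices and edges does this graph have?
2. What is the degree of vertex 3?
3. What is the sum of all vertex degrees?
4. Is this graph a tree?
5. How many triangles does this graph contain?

Count: 11 vertices, 13 edges.
Vertex 3 has neighbors [1, 4, 5, 8], degree = 4.
Handshaking lemma: 2 * 13 = 26.
A tree on 11 vertices has 10 edges. This graph has 13 edges (3 extra). Not a tree.
Number of triangles = 1.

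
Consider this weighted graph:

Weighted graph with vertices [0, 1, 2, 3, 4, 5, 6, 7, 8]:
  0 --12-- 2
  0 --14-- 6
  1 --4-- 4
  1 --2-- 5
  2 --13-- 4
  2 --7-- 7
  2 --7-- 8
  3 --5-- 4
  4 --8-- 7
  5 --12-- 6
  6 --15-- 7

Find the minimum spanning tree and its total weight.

Applying Kruskal's algorithm (sort edges by weight, add if no cycle):
  Add (1,5) w=2
  Add (1,4) w=4
  Add (3,4) w=5
  Add (2,7) w=7
  Add (2,8) w=7
  Add (4,7) w=8
  Add (0,2) w=12
  Add (5,6) w=12
  Skip (2,4) w=13 (creates cycle)
  Skip (0,6) w=14 (creates cycle)
  Skip (6,7) w=15 (creates cycle)
MST weight = 57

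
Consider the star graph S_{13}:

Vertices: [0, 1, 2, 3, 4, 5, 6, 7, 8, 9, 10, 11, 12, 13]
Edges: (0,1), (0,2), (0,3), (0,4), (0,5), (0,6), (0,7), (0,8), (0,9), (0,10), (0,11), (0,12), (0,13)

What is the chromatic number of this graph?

S_{13} has one hub adjacent to 13 leaves; leaves are pairwise non-adjacent.
Color the hub 0 and every leaf 1.
Chromatic number = 2.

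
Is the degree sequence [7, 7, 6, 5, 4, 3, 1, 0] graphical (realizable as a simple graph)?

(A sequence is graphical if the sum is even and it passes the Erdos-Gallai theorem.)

Sum of degrees = 33. Sum is odd, so the sequence is NOT graphical.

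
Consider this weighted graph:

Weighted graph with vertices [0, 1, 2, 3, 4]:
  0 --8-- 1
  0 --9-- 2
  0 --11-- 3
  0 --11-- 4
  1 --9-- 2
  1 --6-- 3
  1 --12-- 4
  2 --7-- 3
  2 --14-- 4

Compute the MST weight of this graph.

Applying Kruskal's algorithm (sort edges by weight, add if no cycle):
  Add (1,3) w=6
  Add (2,3) w=7
  Add (0,1) w=8
  Skip (0,2) w=9 (creates cycle)
  Skip (1,2) w=9 (creates cycle)
  Skip (0,3) w=11 (creates cycle)
  Add (0,4) w=11
  Skip (1,4) w=12 (creates cycle)
  Skip (2,4) w=14 (creates cycle)
MST weight = 32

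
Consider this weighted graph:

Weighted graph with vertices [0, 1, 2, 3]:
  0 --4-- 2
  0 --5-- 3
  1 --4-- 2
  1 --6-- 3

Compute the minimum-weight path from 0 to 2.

Using Dijkstra's algorithm from vertex 0:
Shortest path: 0 -> 2
Total weight: 4 = 4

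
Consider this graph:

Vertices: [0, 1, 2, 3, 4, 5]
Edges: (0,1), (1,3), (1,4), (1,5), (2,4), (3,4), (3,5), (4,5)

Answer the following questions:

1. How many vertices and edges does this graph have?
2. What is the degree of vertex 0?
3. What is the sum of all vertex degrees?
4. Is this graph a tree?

Count: 6 vertices, 8 edges.
Vertex 0 has neighbors [1], degree = 1.
Handshaking lemma: 2 * 8 = 16.
A tree on 6 vertices has 5 edges. This graph has 8 edges (3 extra). Not a tree.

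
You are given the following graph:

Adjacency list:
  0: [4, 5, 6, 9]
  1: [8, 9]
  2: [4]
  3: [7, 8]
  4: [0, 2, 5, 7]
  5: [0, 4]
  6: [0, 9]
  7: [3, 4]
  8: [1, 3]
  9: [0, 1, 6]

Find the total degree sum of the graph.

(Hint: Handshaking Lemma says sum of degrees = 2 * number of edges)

Count edges: 12 edges.
By Handshaking Lemma: sum of degrees = 2 * 12 = 24.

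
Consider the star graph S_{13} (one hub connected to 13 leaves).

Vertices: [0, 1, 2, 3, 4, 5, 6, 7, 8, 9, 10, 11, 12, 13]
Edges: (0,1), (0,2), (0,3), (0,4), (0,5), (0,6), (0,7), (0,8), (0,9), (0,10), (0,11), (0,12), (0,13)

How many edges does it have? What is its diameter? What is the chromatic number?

Star graph S_{13}: the hub connects to all 13 leaves.
Edges = 13.
Diameter = 2 (any leaf to hub is 1, leaf to leaf through hub is 2).
Star graphs are bipartite (hub vs leaves), so chromatic number = 2.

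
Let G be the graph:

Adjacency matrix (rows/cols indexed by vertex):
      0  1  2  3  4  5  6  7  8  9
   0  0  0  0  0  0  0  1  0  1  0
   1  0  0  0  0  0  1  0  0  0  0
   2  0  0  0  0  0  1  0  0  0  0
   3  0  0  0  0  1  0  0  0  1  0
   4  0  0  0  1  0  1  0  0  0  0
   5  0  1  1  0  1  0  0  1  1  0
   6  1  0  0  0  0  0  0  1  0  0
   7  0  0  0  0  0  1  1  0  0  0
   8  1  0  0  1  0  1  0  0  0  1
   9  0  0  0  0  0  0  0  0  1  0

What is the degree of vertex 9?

Vertex 9 has neighbors [8], so deg(9) = 1.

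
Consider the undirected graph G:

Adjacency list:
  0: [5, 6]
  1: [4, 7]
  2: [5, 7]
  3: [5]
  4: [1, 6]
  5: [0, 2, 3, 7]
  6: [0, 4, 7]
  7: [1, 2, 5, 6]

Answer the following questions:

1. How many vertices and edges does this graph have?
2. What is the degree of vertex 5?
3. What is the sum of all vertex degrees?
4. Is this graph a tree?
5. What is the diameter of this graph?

Count: 8 vertices, 10 edges.
Vertex 5 has neighbors [0, 2, 3, 7], degree = 4.
Handshaking lemma: 2 * 10 = 20.
A tree on 8 vertices has 7 edges. This graph has 10 edges (3 extra). Not a tree.
Diameter (longest shortest path) = 4.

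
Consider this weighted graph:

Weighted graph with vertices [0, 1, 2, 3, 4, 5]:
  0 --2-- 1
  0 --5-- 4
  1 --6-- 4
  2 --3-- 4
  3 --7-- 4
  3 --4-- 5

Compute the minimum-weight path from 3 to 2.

Using Dijkstra's algorithm from vertex 3:
Shortest path: 3 -> 4 -> 2
Total weight: 7 + 3 = 10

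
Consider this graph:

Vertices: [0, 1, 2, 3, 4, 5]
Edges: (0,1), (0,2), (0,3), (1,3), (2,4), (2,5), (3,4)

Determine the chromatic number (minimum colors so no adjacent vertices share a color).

The graph has a maximum clique of size 3 (lower bound on chromatic number).
A valid 3-coloring: {0: 0, 1: 2, 2: 1, 3: 1, 4: 0, 5: 0}.
Chromatic number = 3.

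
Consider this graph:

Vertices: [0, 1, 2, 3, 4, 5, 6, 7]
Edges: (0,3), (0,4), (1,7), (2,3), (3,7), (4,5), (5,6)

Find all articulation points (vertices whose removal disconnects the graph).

An articulation point is a vertex whose removal disconnects the graph.
Articulation points: [0, 3, 4, 5, 7]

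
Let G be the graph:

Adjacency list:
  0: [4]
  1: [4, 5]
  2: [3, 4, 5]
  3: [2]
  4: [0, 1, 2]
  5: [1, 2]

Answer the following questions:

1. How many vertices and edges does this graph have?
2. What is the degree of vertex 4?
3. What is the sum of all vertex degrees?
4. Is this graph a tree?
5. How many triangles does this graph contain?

Count: 6 vertices, 6 edges.
Vertex 4 has neighbors [0, 1, 2], degree = 3.
Handshaking lemma: 2 * 6 = 12.
A tree on 6 vertices has 5 edges. This graph has 6 edges (1 extra). Not a tree.
Number of triangles = 0.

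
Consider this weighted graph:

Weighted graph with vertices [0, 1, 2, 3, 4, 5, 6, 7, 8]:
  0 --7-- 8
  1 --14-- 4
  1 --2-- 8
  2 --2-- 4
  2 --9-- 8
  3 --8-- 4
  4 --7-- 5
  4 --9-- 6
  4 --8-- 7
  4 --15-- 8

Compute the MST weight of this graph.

Applying Kruskal's algorithm (sort edges by weight, add if no cycle):
  Add (1,8) w=2
  Add (2,4) w=2
  Add (0,8) w=7
  Add (4,5) w=7
  Add (3,4) w=8
  Add (4,7) w=8
  Add (2,8) w=9
  Add (4,6) w=9
  Skip (1,4) w=14 (creates cycle)
  Skip (4,8) w=15 (creates cycle)
MST weight = 52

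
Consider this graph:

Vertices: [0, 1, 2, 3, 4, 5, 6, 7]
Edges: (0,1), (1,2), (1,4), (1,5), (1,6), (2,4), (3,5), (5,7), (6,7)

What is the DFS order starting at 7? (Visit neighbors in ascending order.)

DFS from vertex 7 (neighbors processed in ascending order):
Visit order: 7, 5, 1, 0, 2, 4, 6, 3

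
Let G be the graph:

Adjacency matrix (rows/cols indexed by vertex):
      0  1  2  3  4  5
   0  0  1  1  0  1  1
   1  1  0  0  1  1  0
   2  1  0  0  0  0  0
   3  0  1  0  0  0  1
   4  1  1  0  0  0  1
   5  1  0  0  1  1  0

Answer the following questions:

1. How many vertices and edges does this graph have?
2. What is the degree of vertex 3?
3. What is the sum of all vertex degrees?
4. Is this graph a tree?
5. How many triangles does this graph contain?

Count: 6 vertices, 8 edges.
Vertex 3 has neighbors [1, 5], degree = 2.
Handshaking lemma: 2 * 8 = 16.
A tree on 6 vertices has 5 edges. This graph has 8 edges (3 extra). Not a tree.
Number of triangles = 2.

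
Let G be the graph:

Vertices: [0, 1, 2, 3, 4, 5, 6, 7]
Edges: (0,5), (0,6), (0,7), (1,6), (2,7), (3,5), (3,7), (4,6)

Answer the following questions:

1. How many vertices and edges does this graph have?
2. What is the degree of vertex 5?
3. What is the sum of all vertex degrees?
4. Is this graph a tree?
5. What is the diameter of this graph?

Count: 8 vertices, 8 edges.
Vertex 5 has neighbors [0, 3], degree = 2.
Handshaking lemma: 2 * 8 = 16.
A tree on 8 vertices has 7 edges. This graph has 8 edges (1 extra). Not a tree.
Diameter (longest shortest path) = 4.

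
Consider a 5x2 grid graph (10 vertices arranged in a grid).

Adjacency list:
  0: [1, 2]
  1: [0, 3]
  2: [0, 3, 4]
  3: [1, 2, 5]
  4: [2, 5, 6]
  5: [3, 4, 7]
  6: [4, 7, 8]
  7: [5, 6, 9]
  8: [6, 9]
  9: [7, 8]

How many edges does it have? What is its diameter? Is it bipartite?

A 5x2 grid has 8 vertical edges and 5 horizontal edges.
Total edges = 8 + 5 = 13.
Diameter = (5-1) + (2-1) = 5 (corner to opposite corner).
Grid graphs are bipartite (checkerboard coloring).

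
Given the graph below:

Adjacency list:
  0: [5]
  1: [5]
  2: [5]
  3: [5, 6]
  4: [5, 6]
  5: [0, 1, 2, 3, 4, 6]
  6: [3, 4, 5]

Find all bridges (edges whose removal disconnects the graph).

A bridge is an edge whose removal increases the number of connected components.
Bridges found: (0,5), (1,5), (2,5)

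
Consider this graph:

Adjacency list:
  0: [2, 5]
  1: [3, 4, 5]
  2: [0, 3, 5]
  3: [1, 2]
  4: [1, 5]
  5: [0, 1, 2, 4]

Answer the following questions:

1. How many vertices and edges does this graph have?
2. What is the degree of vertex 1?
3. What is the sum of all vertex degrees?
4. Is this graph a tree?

Count: 6 vertices, 8 edges.
Vertex 1 has neighbors [3, 4, 5], degree = 3.
Handshaking lemma: 2 * 8 = 16.
A tree on 6 vertices has 5 edges. This graph has 8 edges (3 extra). Not a tree.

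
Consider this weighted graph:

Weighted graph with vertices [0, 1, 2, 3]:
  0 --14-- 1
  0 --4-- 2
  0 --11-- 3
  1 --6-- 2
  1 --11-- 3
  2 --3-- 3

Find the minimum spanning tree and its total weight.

Applying Kruskal's algorithm (sort edges by weight, add if no cycle):
  Add (2,3) w=3
  Add (0,2) w=4
  Add (1,2) w=6
  Skip (0,3) w=11 (creates cycle)
  Skip (1,3) w=11 (creates cycle)
  Skip (0,1) w=14 (creates cycle)
MST weight = 13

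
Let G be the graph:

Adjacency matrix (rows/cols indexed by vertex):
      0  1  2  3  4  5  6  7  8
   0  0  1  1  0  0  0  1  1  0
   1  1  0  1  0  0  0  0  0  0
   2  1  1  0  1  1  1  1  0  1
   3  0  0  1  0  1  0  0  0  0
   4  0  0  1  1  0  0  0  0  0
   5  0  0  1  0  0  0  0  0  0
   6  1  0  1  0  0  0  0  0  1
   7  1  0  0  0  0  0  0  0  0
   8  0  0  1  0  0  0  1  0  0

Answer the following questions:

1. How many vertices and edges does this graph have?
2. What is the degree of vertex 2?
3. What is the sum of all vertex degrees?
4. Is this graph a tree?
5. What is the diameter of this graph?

Count: 9 vertices, 12 edges.
Vertex 2 has neighbors [0, 1, 3, 4, 5, 6, 8], degree = 7.
Handshaking lemma: 2 * 12 = 24.
A tree on 9 vertices has 8 edges. This graph has 12 edges (4 extra). Not a tree.
Diameter (longest shortest path) = 3.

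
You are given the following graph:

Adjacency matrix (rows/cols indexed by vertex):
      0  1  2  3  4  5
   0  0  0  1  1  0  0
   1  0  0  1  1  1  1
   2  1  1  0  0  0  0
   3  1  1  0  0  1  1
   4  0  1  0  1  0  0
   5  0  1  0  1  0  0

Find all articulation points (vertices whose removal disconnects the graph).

No articulation points. The graph is biconnected.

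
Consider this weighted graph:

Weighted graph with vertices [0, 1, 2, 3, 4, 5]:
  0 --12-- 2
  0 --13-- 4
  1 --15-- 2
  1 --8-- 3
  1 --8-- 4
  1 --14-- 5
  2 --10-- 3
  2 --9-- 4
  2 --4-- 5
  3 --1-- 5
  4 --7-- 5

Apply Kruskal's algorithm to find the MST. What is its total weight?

Applying Kruskal's algorithm (sort edges by weight, add if no cycle):
  Add (3,5) w=1
  Add (2,5) w=4
  Add (4,5) w=7
  Add (1,3) w=8
  Skip (1,4) w=8 (creates cycle)
  Skip (2,4) w=9 (creates cycle)
  Skip (2,3) w=10 (creates cycle)
  Add (0,2) w=12
  Skip (0,4) w=13 (creates cycle)
  Skip (1,5) w=14 (creates cycle)
  Skip (1,2) w=15 (creates cycle)
MST weight = 32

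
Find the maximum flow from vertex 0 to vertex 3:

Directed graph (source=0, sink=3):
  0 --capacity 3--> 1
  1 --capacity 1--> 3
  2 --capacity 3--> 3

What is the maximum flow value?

Computing max flow:
  Flow on (0->1): 1/3
  Flow on (1->3): 1/1
Maximum flow = 1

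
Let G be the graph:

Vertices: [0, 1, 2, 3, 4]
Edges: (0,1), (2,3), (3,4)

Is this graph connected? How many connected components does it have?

Checking connectivity: the graph has 2 connected component(s).
Components: [[0, 1], [2, 3, 4]]. The graph is NOT connected.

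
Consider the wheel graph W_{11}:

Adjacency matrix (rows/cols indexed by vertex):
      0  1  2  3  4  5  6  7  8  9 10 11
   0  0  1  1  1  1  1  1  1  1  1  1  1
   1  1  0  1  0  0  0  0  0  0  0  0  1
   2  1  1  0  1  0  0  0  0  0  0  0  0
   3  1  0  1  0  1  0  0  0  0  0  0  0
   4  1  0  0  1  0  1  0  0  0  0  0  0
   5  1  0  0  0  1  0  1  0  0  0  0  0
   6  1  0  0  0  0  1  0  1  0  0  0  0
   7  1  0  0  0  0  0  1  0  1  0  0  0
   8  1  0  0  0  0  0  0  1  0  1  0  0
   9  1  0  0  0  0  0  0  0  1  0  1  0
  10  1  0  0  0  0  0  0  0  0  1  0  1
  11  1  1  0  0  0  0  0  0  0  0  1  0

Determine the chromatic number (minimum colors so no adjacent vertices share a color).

W_{11} = C_{11} plus a hub adjacent to every cycle vertex.
The outer cycle needs 3 colors (odd cycle); the hub is adjacent to all of them so needs a fresh color.
Chromatic number = 3 + 1 = 4.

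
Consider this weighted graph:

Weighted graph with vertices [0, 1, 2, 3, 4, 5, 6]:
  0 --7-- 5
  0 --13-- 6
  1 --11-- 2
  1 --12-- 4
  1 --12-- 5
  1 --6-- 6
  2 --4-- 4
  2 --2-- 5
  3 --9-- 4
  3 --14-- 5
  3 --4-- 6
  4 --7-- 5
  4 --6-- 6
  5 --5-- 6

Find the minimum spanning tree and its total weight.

Applying Kruskal's algorithm (sort edges by weight, add if no cycle):
  Add (2,5) w=2
  Add (2,4) w=4
  Add (3,6) w=4
  Add (5,6) w=5
  Add (1,6) w=6
  Skip (4,6) w=6 (creates cycle)
  Add (0,5) w=7
  Skip (4,5) w=7 (creates cycle)
  Skip (3,4) w=9 (creates cycle)
  Skip (1,2) w=11 (creates cycle)
  Skip (1,5) w=12 (creates cycle)
  Skip (1,4) w=12 (creates cycle)
  Skip (0,6) w=13 (creates cycle)
  Skip (3,5) w=14 (creates cycle)
MST weight = 28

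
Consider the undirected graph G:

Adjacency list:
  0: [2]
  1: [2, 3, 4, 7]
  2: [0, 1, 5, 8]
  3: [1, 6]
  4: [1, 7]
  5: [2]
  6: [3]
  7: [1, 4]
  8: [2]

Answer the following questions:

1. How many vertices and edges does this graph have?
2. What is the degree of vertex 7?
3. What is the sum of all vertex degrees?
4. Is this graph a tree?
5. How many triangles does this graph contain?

Count: 9 vertices, 9 edges.
Vertex 7 has neighbors [1, 4], degree = 2.
Handshaking lemma: 2 * 9 = 18.
A tree on 9 vertices has 8 edges. This graph has 9 edges (1 extra). Not a tree.
Number of triangles = 1.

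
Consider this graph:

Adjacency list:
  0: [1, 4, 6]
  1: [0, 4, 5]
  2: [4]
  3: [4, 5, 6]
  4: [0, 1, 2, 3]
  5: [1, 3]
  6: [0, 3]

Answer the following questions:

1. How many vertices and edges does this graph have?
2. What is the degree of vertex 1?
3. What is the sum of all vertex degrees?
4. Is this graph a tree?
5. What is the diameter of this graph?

Count: 7 vertices, 9 edges.
Vertex 1 has neighbors [0, 4, 5], degree = 3.
Handshaking lemma: 2 * 9 = 18.
A tree on 7 vertices has 6 edges. This graph has 9 edges (3 extra). Not a tree.
Diameter (longest shortest path) = 3.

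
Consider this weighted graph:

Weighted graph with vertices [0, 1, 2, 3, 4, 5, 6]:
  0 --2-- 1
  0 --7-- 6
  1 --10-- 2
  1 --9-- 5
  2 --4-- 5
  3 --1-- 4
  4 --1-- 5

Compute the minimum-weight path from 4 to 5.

Using Dijkstra's algorithm from vertex 4:
Shortest path: 4 -> 5
Total weight: 1 = 1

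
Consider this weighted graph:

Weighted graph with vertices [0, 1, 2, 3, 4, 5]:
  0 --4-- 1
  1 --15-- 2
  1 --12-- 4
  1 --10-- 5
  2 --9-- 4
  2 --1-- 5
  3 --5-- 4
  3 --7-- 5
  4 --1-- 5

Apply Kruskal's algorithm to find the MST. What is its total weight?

Applying Kruskal's algorithm (sort edges by weight, add if no cycle):
  Add (2,5) w=1
  Add (4,5) w=1
  Add (0,1) w=4
  Add (3,4) w=5
  Skip (3,5) w=7 (creates cycle)
  Skip (2,4) w=9 (creates cycle)
  Add (1,5) w=10
  Skip (1,4) w=12 (creates cycle)
  Skip (1,2) w=15 (creates cycle)
MST weight = 21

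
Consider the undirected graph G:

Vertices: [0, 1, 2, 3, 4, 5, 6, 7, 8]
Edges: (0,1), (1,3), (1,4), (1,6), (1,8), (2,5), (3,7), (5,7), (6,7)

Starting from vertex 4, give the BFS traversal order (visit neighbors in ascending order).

BFS from vertex 4 (neighbors processed in ascending order):
Visit order: 4, 1, 0, 3, 6, 8, 7, 5, 2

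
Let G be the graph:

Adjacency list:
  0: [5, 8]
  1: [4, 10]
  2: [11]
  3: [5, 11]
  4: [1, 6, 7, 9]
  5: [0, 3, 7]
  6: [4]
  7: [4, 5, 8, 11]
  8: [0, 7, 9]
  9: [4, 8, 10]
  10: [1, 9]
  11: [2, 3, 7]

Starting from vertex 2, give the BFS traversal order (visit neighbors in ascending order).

BFS from vertex 2 (neighbors processed in ascending order):
Visit order: 2, 11, 3, 7, 5, 4, 8, 0, 1, 6, 9, 10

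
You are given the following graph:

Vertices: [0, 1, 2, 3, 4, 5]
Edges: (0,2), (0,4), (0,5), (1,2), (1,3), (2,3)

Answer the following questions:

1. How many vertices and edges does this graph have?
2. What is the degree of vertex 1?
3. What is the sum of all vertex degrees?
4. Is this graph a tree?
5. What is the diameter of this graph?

Count: 6 vertices, 6 edges.
Vertex 1 has neighbors [2, 3], degree = 2.
Handshaking lemma: 2 * 6 = 12.
A tree on 6 vertices has 5 edges. This graph has 6 edges (1 extra). Not a tree.
Diameter (longest shortest path) = 3.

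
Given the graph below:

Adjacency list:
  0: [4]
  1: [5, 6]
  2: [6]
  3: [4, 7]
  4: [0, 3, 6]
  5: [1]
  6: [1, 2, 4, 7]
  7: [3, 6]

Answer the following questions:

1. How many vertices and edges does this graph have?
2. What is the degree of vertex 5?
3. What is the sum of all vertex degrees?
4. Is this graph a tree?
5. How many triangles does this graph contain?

Count: 8 vertices, 8 edges.
Vertex 5 has neighbors [1], degree = 1.
Handshaking lemma: 2 * 8 = 16.
A tree on 8 vertices has 7 edges. This graph has 8 edges (1 extra). Not a tree.
Number of triangles = 0.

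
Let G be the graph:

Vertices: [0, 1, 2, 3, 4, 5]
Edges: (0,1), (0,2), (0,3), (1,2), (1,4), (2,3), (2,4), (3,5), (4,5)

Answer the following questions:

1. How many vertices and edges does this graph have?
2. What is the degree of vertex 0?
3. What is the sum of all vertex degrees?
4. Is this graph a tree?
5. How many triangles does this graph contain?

Count: 6 vertices, 9 edges.
Vertex 0 has neighbors [1, 2, 3], degree = 3.
Handshaking lemma: 2 * 9 = 18.
A tree on 6 vertices has 5 edges. This graph has 9 edges (4 extra). Not a tree.
Number of triangles = 3.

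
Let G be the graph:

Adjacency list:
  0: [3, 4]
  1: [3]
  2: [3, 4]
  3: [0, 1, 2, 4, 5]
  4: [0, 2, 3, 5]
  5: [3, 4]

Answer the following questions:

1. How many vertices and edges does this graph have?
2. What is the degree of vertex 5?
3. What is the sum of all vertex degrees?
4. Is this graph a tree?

Count: 6 vertices, 8 edges.
Vertex 5 has neighbors [3, 4], degree = 2.
Handshaking lemma: 2 * 8 = 16.
A tree on 6 vertices has 5 edges. This graph has 8 edges (3 extra). Not a tree.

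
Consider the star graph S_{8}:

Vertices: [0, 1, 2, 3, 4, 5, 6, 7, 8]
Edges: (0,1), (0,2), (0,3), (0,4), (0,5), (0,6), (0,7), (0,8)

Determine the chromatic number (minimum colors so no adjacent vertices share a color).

S_{8} has one hub adjacent to 8 leaves; leaves are pairwise non-adjacent.
Color the hub 0 and every leaf 1.
Chromatic number = 2.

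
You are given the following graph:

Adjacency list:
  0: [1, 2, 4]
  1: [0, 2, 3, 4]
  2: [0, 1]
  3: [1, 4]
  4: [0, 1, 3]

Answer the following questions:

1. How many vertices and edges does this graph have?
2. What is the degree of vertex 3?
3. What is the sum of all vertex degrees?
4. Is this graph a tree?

Count: 5 vertices, 7 edges.
Vertex 3 has neighbors [1, 4], degree = 2.
Handshaking lemma: 2 * 7 = 14.
A tree on 5 vertices has 4 edges. This graph has 7 edges (3 extra). Not a tree.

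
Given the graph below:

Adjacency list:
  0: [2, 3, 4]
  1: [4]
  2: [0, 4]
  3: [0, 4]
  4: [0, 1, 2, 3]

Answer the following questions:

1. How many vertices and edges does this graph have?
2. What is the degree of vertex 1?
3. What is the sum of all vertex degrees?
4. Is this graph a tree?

Count: 5 vertices, 6 edges.
Vertex 1 has neighbors [4], degree = 1.
Handshaking lemma: 2 * 6 = 12.
A tree on 5 vertices has 4 edges. This graph has 6 edges (2 extra). Not a tree.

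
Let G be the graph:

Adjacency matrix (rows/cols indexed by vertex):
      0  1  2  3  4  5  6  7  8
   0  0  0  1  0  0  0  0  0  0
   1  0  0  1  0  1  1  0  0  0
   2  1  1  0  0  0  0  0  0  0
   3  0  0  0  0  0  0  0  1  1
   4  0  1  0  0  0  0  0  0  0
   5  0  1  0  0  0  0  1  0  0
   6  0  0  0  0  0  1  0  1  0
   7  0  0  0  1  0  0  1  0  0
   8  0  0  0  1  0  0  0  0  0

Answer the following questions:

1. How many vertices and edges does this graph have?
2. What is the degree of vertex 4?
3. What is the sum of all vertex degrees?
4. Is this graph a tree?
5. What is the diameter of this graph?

Count: 9 vertices, 8 edges.
Vertex 4 has neighbors [1], degree = 1.
Handshaking lemma: 2 * 8 = 16.
A graph is a tree iff it is connected and has exactly n-1 edges. This graph is connected (all 9 vertices in one component) and has 9-1 = 8 edges. It is a tree.
Diameter (longest shortest path) = 7.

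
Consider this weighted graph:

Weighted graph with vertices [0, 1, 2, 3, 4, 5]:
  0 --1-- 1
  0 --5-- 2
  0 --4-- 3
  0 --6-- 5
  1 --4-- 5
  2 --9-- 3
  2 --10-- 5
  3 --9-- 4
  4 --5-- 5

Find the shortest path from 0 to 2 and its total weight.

Using Dijkstra's algorithm from vertex 0:
Shortest path: 0 -> 2
Total weight: 5 = 5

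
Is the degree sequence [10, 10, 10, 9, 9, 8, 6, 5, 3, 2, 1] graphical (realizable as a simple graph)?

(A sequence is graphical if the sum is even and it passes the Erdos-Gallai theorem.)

Sum of degrees = 73. Sum is odd, so the sequence is NOT graphical.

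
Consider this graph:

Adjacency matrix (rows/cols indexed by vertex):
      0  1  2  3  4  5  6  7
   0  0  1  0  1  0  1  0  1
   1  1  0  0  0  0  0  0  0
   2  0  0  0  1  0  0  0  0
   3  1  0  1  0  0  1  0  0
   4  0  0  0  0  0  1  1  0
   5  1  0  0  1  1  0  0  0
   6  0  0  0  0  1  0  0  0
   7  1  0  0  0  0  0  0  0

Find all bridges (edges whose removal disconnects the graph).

A bridge is an edge whose removal increases the number of connected components.
Bridges found: (0,1), (0,7), (2,3), (4,5), (4,6)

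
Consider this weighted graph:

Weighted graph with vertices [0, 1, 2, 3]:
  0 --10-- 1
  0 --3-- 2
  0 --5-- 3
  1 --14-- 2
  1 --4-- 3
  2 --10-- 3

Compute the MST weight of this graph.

Applying Kruskal's algorithm (sort edges by weight, add if no cycle):
  Add (0,2) w=3
  Add (1,3) w=4
  Add (0,3) w=5
  Skip (0,1) w=10 (creates cycle)
  Skip (2,3) w=10 (creates cycle)
  Skip (1,2) w=14 (creates cycle)
MST weight = 12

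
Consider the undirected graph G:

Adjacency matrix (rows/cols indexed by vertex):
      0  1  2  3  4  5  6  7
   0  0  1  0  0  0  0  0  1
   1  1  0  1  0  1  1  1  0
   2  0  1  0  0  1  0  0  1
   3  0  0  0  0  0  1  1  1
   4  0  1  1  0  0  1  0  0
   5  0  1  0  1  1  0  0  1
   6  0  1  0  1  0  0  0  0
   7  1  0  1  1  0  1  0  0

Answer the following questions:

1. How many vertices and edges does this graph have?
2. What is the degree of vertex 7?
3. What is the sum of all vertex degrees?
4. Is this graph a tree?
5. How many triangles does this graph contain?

Count: 8 vertices, 13 edges.
Vertex 7 has neighbors [0, 2, 3, 5], degree = 4.
Handshaking lemma: 2 * 13 = 26.
A tree on 8 vertices has 7 edges. This graph has 13 edges (6 extra). Not a tree.
Number of triangles = 3.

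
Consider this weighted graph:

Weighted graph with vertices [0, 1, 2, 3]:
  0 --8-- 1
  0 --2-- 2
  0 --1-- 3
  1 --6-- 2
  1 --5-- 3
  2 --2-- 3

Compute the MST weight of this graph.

Applying Kruskal's algorithm (sort edges by weight, add if no cycle):
  Add (0,3) w=1
  Add (0,2) w=2
  Skip (2,3) w=2 (creates cycle)
  Add (1,3) w=5
  Skip (1,2) w=6 (creates cycle)
  Skip (0,1) w=8 (creates cycle)
MST weight = 8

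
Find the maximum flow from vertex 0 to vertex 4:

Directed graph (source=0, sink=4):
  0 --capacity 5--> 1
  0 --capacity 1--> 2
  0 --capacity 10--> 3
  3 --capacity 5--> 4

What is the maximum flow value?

Computing max flow:
  Flow on (0->3): 5/10
  Flow on (3->4): 5/5
Maximum flow = 5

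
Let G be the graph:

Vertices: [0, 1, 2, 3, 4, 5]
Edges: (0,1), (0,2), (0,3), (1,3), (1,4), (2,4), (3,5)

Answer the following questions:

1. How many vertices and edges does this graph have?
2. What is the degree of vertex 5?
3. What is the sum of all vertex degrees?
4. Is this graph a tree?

Count: 6 vertices, 7 edges.
Vertex 5 has neighbors [3], degree = 1.
Handshaking lemma: 2 * 7 = 14.
A tree on 6 vertices has 5 edges. This graph has 7 edges (2 extra). Not a tree.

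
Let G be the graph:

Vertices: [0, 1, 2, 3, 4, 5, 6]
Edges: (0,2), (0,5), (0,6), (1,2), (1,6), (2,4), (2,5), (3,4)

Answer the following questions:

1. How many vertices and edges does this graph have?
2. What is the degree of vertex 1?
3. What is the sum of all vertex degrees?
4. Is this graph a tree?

Count: 7 vertices, 8 edges.
Vertex 1 has neighbors [2, 6], degree = 2.
Handshaking lemma: 2 * 8 = 16.
A tree on 7 vertices has 6 edges. This graph has 8 edges (2 extra). Not a tree.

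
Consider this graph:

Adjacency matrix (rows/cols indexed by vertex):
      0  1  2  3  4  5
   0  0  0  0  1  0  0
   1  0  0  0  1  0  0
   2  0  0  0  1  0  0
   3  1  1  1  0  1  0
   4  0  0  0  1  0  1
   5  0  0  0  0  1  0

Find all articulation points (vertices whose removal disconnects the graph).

An articulation point is a vertex whose removal disconnects the graph.
Articulation points: [3, 4]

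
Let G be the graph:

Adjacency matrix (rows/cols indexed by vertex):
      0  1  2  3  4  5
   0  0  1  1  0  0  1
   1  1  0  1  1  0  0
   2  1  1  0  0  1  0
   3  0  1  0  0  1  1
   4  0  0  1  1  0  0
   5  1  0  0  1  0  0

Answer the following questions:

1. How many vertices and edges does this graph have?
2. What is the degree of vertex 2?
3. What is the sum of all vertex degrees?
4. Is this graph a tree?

Count: 6 vertices, 8 edges.
Vertex 2 has neighbors [0, 1, 4], degree = 3.
Handshaking lemma: 2 * 8 = 16.
A tree on 6 vertices has 5 edges. This graph has 8 edges (3 extra). Not a tree.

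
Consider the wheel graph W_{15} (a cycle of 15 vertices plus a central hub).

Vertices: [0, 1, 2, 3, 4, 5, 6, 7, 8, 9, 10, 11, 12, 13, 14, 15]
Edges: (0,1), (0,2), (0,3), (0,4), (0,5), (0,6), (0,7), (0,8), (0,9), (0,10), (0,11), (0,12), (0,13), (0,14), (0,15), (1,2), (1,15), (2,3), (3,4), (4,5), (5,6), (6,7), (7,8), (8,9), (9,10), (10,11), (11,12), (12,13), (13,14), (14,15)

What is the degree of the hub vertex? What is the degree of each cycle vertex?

The hub connects to all 15 cycle vertices, so deg(hub) = 15.
Each cycle vertex connects to 2 neighbors on the cycle plus the hub, so deg(cycle vertex) = 3.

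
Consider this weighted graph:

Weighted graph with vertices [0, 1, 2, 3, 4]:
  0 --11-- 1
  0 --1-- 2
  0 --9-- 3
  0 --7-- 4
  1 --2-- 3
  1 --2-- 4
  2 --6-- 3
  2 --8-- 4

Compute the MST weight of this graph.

Applying Kruskal's algorithm (sort edges by weight, add if no cycle):
  Add (0,2) w=1
  Add (1,3) w=2
  Add (1,4) w=2
  Add (2,3) w=6
  Skip (0,4) w=7 (creates cycle)
  Skip (2,4) w=8 (creates cycle)
  Skip (0,3) w=9 (creates cycle)
  Skip (0,1) w=11 (creates cycle)
MST weight = 11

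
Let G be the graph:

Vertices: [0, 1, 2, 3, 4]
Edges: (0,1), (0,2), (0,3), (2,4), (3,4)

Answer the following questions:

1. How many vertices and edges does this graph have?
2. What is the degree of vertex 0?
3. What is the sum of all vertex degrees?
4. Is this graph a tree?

Count: 5 vertices, 5 edges.
Vertex 0 has neighbors [1, 2, 3], degree = 3.
Handshaking lemma: 2 * 5 = 10.
A tree on 5 vertices has 4 edges. This graph has 5 edges (1 extra). Not a tree.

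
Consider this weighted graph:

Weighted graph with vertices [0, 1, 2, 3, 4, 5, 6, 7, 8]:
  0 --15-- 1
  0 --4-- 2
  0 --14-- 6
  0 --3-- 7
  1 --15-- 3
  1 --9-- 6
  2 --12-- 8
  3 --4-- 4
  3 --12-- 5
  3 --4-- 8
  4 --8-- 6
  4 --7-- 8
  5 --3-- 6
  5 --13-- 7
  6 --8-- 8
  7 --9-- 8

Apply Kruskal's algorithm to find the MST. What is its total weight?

Applying Kruskal's algorithm (sort edges by weight, add if no cycle):
  Add (0,7) w=3
  Add (5,6) w=3
  Add (0,2) w=4
  Add (3,4) w=4
  Add (3,8) w=4
  Skip (4,8) w=7 (creates cycle)
  Add (4,6) w=8
  Skip (6,8) w=8 (creates cycle)
  Add (1,6) w=9
  Add (7,8) w=9
  Skip (2,8) w=12 (creates cycle)
  Skip (3,5) w=12 (creates cycle)
  Skip (5,7) w=13 (creates cycle)
  Skip (0,6) w=14 (creates cycle)
  Skip (0,1) w=15 (creates cycle)
  Skip (1,3) w=15 (creates cycle)
MST weight = 44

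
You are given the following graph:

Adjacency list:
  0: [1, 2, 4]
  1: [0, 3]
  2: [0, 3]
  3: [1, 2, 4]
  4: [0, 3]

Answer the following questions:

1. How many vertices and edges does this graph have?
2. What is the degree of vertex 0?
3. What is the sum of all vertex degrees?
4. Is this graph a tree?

Count: 5 vertices, 6 edges.
Vertex 0 has neighbors [1, 2, 4], degree = 3.
Handshaking lemma: 2 * 6 = 12.
A tree on 5 vertices has 4 edges. This graph has 6 edges (2 extra). Not a tree.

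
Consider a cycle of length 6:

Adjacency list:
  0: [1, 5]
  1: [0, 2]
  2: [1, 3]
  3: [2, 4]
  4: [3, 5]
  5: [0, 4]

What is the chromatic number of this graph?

This is an even cycle (C_6). Even cycles are bipartite.
Chromatic number = 2.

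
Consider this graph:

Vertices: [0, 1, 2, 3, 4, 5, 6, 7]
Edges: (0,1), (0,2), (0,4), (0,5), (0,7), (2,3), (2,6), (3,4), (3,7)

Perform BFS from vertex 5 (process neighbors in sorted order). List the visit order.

BFS from vertex 5 (neighbors processed in ascending order):
Visit order: 5, 0, 1, 2, 4, 7, 3, 6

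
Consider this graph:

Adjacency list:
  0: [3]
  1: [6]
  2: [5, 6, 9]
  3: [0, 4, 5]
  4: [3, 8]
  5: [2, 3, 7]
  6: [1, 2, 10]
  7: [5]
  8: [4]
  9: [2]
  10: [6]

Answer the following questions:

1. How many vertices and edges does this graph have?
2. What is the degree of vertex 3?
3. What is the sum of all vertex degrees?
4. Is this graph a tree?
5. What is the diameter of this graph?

Count: 11 vertices, 10 edges.
Vertex 3 has neighbors [0, 4, 5], degree = 3.
Handshaking lemma: 2 * 10 = 20.
A graph is a tree iff it is connected and has exactly n-1 edges. This graph is connected (all 11 vertices in one component) and has 11-1 = 10 edges. It is a tree.
Diameter (longest shortest path) = 6.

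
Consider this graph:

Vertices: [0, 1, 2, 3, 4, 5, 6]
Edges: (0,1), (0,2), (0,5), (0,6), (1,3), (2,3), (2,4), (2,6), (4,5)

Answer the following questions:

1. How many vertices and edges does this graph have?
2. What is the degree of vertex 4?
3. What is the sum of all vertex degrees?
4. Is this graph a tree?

Count: 7 vertices, 9 edges.
Vertex 4 has neighbors [2, 5], degree = 2.
Handshaking lemma: 2 * 9 = 18.
A tree on 7 vertices has 6 edges. This graph has 9 edges (3 extra). Not a tree.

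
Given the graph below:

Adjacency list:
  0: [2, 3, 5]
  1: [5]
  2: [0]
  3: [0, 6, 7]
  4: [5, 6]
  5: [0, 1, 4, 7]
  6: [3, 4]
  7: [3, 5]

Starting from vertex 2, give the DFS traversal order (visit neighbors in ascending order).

DFS from vertex 2 (neighbors processed in ascending order):
Visit order: 2, 0, 3, 6, 4, 5, 1, 7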